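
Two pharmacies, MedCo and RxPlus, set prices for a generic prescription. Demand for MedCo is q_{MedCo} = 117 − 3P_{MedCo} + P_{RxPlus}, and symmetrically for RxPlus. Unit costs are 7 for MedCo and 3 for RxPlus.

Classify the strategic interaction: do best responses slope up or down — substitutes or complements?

strategic complements

MedCo's profit: π = (P_{MedCo} − 7)(117 − 3P_{MedCo} + P_{RxPlus}).
∂π/∂P_{MedCo} = 138 − 6P_{MedCo} + P_{RxPlus} = 0 ⇒ P_{MedCo} = 23 + (1/6)P_{RxPlus}.
The best-response slope dP_{MedCo}/dP_{RxPlus} = 1/6 > 0: the reaction function is upward-sloping, so the choices are strategic complements.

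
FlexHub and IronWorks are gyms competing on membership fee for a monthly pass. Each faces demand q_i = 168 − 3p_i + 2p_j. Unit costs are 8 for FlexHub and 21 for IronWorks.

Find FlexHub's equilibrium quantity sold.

127.3125

FlexHub's profit: π = (p_{FlexHub} − 8)(168 − 3p_{FlexHub} + 2p_{IronWorks}).
∂π/∂p_{FlexHub} = 192 − 6p_{FlexHub} + 2p_{IronWorks} = 0 ⇒ p_{FlexHub} = 32 + (1/3)p_{IronWorks}.
Similarly p_{IronWorks} = 38.5 + (1/3)p_{FlexHub}.
Plugging p_{IronWorks} into FlexHub's best response: p_{FlexHub} = 32 + (1/3)(38.5 + (1/3)p_{FlexHub}) ⇒ (8/9)p_{FlexHub} = 269/6, so p_{FlexHub} = 50.4375.
Then p_{IronWorks} = 38.5 + (1/3)·50.4375 = 55.3125.
q_{FlexHub} = 168 − 3·50.4375 + 2·55.3125 = 127.3125.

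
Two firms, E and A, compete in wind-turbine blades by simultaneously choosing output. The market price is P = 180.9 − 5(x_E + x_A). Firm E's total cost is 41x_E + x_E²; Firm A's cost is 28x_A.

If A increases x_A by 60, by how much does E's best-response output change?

-25

Firm E's profit: π = x_E(180.9 − 5(x_E + x_A)) − 41x_E − x_E².
∂π/∂x_E = 139.9 − 12x_E − 5x_A = 0, so x_E = 1399/120 − (5/12)x_A.
The reaction-function slope is −5/12, so a 60-unit rise in x_A moves x_E by −5/12 × 60 = −25. E's best response falls — the actions are strategic substitutes.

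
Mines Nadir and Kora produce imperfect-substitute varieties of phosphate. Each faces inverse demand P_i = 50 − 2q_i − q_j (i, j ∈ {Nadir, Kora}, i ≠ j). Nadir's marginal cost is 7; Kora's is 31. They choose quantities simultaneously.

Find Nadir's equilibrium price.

27.4

Mine Nadir's profit: π = q_{Nadir}(50 − 2q_{Nadir} − q_{Kora}) − 7q_{Nadir}.
∂π/∂q_{Nadir} = 43 − 4q_{Nadir} − q_{Kora} = 0 ⇒ q_{Nadir} = 10.75 − 0.25q_{Kora}.
Similarly q_{Kora} = 4.75 − 0.25q_{Nadir}.
Plugging q_{Kora} into Nadir's best response: q_{Nadir} = 10.75 − 0.25(4.75 − 0.25q_{Nadir}) ⇒ 0.9375q_{Nadir} = 9.5625, so q_{Nadir} = 10.2.
Then q_{Kora} = 4.75 − 0.25·10.2 = 2.2.
P_{Nadir} = 50 − 2·10.2 − 2.2 = 27.4.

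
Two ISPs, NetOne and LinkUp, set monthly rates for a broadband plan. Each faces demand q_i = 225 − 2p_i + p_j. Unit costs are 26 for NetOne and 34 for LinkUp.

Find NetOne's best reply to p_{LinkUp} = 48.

81.25

NetOne's profit: π = (p_{NetOne} − 26)(225 − 2p_{NetOne} + p_{LinkUp}).
∂π/∂p_{NetOne} = 277 − 4p_{NetOne} + p_{LinkUp} = 0 ⇒ p_{NetOne} = 69.25 + 0.25p_{LinkUp}.
At p_{LinkUp} = 48: p_{NetOne} = 69.25 + 0.25·48 = 81.25.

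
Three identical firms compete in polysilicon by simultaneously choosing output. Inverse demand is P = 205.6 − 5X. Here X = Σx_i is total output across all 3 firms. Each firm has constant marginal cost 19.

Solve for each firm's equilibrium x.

A representative firm's profit is π_i = x_i(205.6 − 5X) − 19x_i, with X = x_i + Σ_{j≠i} x_j.
First-order condition: 186.6 − 10x_i − 5Σ_{j≠i} x_j = 0.
In a symmetric equilibrium every firm chooses the same x, so Σ_{j≠i} x_j = 2x. The condition becomes 186.6 − 20x = 0, giving x = 186.6/20 = 9.33.

9.33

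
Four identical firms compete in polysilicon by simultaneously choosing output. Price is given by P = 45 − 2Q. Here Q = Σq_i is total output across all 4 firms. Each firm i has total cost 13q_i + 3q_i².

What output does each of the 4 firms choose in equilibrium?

2

A representative firm's profit is π_i = q_i(45 − 2Q) − 13q_i − 3q_i², with Q = q_i + Σ_{j≠i} q_j.
First-order condition: 32 − 10q_i − 2Σ_{j≠i} q_j = 0.
In a symmetric equilibrium every firm chooses the same q, so Σ_{j≠i} q_j = 3q. The condition becomes 32 − 16q = 0, giving q = 32/16 = 2.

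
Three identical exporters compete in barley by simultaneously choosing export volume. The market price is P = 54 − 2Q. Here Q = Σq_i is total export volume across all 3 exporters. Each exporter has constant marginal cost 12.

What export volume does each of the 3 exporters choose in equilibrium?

A representative exporter's profit is π_i = q_i(54 − 2Q) − 12q_i, with Q = q_i + Σ_{j≠i} q_j.
First-order condition: 42 − 4q_i − 2Σ_{j≠i} q_j = 0.
In a symmetric equilibrium every exporter chooses the same q, so Σ_{j≠i} q_j = 2q. The condition becomes 42 − 8q = 0, giving q = 42/8 = 5.25.

5.25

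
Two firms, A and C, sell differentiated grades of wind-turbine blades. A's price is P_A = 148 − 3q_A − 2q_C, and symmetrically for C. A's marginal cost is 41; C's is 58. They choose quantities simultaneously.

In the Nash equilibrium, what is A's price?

Firm A's profit: π = q_A(148 − 3q_A − 2q_C) − 41q_A.
∂π/∂q_A = 107 − 6q_A − 2q_C = 0 ⇒ q_A = 107/6 − (1/3)q_C.
Similarly q_C = 15 − (1/3)q_A.
Solving the two reaction functions simultaneously: (1 − (−1/3)(−1/3))q_A = 107/6 − (1/3)·15, so (8/9)q_A = 77/6 and q_A = 14.4375.
Then q_C = 15 − (1/3)·14.4375 = 10.1875.
P_A = 148 − 3·14.4375 − 2·10.1875 = 84.3125.

84.3125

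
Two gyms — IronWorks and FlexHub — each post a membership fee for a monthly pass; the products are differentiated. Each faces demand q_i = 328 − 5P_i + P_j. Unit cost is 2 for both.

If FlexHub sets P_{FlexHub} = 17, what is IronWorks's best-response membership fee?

IronWorks's profit: π = (P_{IronWorks} − 2)(328 − 5P_{IronWorks} + P_{FlexHub}).
∂π/∂P_{IronWorks} = 338 − 10P_{IronWorks} + P_{FlexHub} = 0 ⇒ P_{IronWorks} = 33.8 + 0.1P_{FlexHub}.
At P_{FlexHub} = 17: P_{IronWorks} = 33.8 + 0.1·17 = 35.5.

35.5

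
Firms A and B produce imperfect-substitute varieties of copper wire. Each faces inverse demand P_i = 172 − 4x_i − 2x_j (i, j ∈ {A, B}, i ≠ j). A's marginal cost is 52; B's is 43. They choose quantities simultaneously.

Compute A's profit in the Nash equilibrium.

547.56

Firm A's profit: π = x_A(172 − 4x_A − 2x_B) − 52x_A.
∂π/∂x_A = 120 − 8x_A − 2x_B = 0 ⇒ x_A = 15 − 0.25x_B.
Similarly x_B = 16.125 − 0.25x_A.
Solving the two reaction functions simultaneously: (1 − (−0.25)(−0.25))x_A = 15 − 0.25·16.125, so 0.9375x_A = 351/32 and x_A = 11.7.
Then x_B = 16.125 − 0.25·11.7 = 13.2.
P_A = 172 − 4·11.7 − 2·13.2 = 98.8.
Profit = (98.8 − 52)·11.7 = 547.56.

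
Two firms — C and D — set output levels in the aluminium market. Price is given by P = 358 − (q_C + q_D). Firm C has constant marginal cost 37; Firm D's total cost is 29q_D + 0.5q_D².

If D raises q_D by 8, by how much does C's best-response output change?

-4

Firm C's profit: π = q_C(358 − (q_C + q_D)) − 37q_C.
∂π/∂q_C = 321 − 2q_C − q_D = 0, so q_C = 160.5 − 0.5q_D.
The reaction-function slope is −0.5, so an 8-unit rise in q_D moves q_C by −0.5 × 8 = −4. C's best response falls — the actions are strategic substitutes.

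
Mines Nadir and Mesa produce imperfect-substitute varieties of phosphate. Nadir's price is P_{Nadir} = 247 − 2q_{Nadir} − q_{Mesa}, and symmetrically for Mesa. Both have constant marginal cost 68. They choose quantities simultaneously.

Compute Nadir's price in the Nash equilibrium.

Mine Nadir's profit: π = q_{Nadir}(247 − 2q_{Nadir} − q_{Mesa}) − 68q_{Nadir}.
∂π/∂q_{Nadir} = 179 − 4q_{Nadir} − q_{Mesa} = 0 ⇒ q_{Nadir} = 44.75 − 0.25q_{Mesa}.
By symmetry q_{Mesa} = q_{Nadir}; substituting into the reaction function, 1.25q_{Nadir} = 44.75 and q_{Nadir} = 35.8.
P_{Nadir} = 247 − 2·35.8 − 35.8 = 139.6.

139.6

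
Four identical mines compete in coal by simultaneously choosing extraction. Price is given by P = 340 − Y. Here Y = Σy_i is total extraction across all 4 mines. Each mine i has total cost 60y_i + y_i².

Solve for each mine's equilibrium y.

40

A representative mine's profit is π_i = y_i(340 − Y) − 60y_i − y_i², with Y = y_i + Σ_{j≠i} y_j.
First-order condition: 280 − 4y_i − Σ_{j≠i} y_j = 0.
With identical mines, set every y_j = y: then 280 − 4y − 3y = 0, i.e. y = 280/7 = 40.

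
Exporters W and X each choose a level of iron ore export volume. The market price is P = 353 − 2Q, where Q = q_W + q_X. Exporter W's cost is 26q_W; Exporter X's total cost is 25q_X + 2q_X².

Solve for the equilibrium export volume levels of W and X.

Exporter W's profit: π = q_W(353 − 2(q_W + q_X)) − 26q_W.
∂π/∂q_W = 327 − 4q_W − 2q_X = 0, so q_W = 81.75 − 0.5q_X.
For X: ∂π/∂q_X = 328 − 8q_X − 2q_W = 0 ⇒ q_X = 41 − 0.25q_W.
Substituting the second reaction function into the first: q_W = 81.75 − 0.5(41 − 0.25q_W), which gives 0.875q_W = 61.25 ⇒ q_W = 70.
Then q_X = 41 − 0.25·70 = 23.5.

70, 23.5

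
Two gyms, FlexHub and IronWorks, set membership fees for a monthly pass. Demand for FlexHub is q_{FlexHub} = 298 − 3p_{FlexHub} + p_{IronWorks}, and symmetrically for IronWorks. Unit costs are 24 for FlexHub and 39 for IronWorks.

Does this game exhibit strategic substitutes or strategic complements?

FlexHub's profit: π = (p_{FlexHub} − 24)(298 − 3p_{FlexHub} + p_{IronWorks}).
∂π/∂p_{FlexHub} = 370 − 6p_{FlexHub} + p_{IronWorks} = 0 ⇒ p_{FlexHub} = 185/3 + (1/6)p_{IronWorks}.
The best-response slope dp_{FlexHub}/dp_{IronWorks} = 1/6 > 0: the reaction function is upward-sloping, so the choices are strategic complements.

strategic complements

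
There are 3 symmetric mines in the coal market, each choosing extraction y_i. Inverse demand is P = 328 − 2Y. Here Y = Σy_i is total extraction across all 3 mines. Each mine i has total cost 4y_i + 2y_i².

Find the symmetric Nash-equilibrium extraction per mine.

27

A representative mine's profit is π_i = y_i(328 − 2Y) − 4y_i − 2y_i², with Y = y_i + Σ_{j≠i} y_j.
First-order condition: 324 − 8y_i − 2Σ_{j≠i} y_j = 0.
In a symmetric equilibrium every mine chooses the same y, so Σ_{j≠i} y_j = 2y. The condition becomes 324 − 12y = 0, giving y = 324/12 = 27.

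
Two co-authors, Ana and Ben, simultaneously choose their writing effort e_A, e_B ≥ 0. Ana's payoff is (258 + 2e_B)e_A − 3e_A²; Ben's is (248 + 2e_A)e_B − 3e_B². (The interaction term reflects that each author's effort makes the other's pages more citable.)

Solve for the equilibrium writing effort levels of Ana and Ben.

63.875, 62.625

Expanding Ana's payoff: 258e_A + 2e_Be_A − 3e_A².
∂π/∂e_A = 258 + 2e_B − 6e_A = 0, so e_A = 43 + (1/3)e_B.
Likewise for Ben: e_B = 124/3 + (1/3)e_A.
Solving the two reaction functions simultaneously: (1 − (1/3)(1/3))e_A = 43 + (1/3)·(124/3), so (8/9)e_A = 511/9 and e_A = 63.875.
Then e_B = 124/3 + (1/3)·63.875 = 62.625.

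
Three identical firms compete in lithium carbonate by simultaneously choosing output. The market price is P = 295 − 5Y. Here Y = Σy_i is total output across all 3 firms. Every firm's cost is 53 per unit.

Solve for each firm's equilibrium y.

A representative firm's profit is π_i = y_i(295 − 5Y) − 53y_i, with Y = y_i + Σ_{j≠i} y_j.
First-order condition: 242 − 10y_i − 5Σ_{j≠i} y_j = 0.
Imposing symmetry (y_j = y for all j) turns Σ_{j≠i} y_j into 2y, so 242 = 20y and y = 12.1.

12.1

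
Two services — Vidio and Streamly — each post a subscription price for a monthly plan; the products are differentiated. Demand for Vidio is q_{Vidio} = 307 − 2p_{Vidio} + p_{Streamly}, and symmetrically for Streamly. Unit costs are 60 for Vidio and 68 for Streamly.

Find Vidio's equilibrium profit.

Vidio's profit: π = (p_{Vidio} − 60)(307 − 2p_{Vidio} + p_{Streamly}).
∂π/∂p_{Vidio} = 427 − 4p_{Vidio} + p_{Streamly} = 0 ⇒ p_{Vidio} = 106.75 + 0.25p_{Streamly}.
Similarly p_{Streamly} = 110.75 + 0.25p_{Vidio}.
Solving the two reaction functions simultaneously: (1 − (0.25)(0.25))p_{Vidio} = 106.75 + 0.25·110.75, so 0.9375p_{Vidio} = 134.4375 and p_{Vidio} = 143.4.
Then p_{Streamly} = 110.75 + 0.25·143.4 = 146.6.
q_{Vidio} = 307 − 2·143.4 + 146.6 = 166.8.
Profit = (143.4 − 60)·166.8 = 13911.12.

13911.12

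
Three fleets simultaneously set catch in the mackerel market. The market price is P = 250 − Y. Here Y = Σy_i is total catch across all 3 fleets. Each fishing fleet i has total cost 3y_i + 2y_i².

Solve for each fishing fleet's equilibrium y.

30.875

A representative fishing fleet's profit is π_i = y_i(250 − Y) − 3y_i − 2y_i², with Y = y_i + Σ_{j≠i} y_j.
First-order condition: 247 − 6y_i − Σ_{j≠i} y_j = 0.
With identical fishing fleets, set every y_j = y: then 247 − 6y − 2y = 0, i.e. y = 247/8 = 30.875.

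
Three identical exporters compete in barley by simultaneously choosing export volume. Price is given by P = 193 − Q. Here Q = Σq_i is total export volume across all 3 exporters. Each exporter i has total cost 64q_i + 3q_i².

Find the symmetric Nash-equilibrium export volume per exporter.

12.9

A representative exporter's profit is π_i = q_i(193 − Q) − 64q_i − 3q_i², with Q = q_i + Σ_{j≠i} q_j.
First-order condition: 129 − 8q_i − Σ_{j≠i} q_j = 0.
With identical exporters, set every q_j = q: then 129 − 8q − 2q = 0, i.e. q = 129/10 = 12.9.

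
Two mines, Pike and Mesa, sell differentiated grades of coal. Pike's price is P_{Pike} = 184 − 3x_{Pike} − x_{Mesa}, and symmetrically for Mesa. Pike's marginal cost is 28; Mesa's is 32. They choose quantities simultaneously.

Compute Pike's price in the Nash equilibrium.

Mine Pike's profit: π = x_{Pike}(184 − 3x_{Pike} − x_{Mesa}) − 28x_{Pike}.
∂π/∂x_{Pike} = 156 − 6x_{Pike} − x_{Mesa} = 0 ⇒ x_{Pike} = 26 − (1/6)x_{Mesa}.
Similarly x_{Mesa} = 76/3 − (1/6)x_{Pike}.
Solving the two reaction functions simultaneously: (1 − (−1/6)(−1/6))x_{Pike} = 26 − (1/6)·(76/3), so (35/36)x_{Pike} = 196/9 and x_{Pike} = 22.4.
Then x_{Mesa} = 76/3 − (1/6)·22.4 = 21.6.
P_{Pike} = 184 − 3·22.4 − 21.6 = 95.2.

95.2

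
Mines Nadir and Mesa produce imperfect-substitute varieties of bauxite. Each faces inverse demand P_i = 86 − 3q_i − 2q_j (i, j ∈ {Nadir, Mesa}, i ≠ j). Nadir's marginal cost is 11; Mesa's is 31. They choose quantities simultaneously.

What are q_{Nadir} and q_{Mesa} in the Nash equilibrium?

10.625, 5.625

Mine Nadir's profit: π = q_{Nadir}(86 − 3q_{Nadir} − 2q_{Mesa}) − 11q_{Nadir}.
∂π/∂q_{Nadir} = 75 − 6q_{Nadir} − 2q_{Mesa} = 0 ⇒ q_{Nadir} = 12.5 − (1/3)q_{Mesa}.
Similarly q_{Mesa} = 55/6 − (1/3)q_{Nadir}.
Plugging q_{Mesa} into Nadir's best response: q_{Nadir} = 12.5 − (1/3)(55/6 − (1/3)q_{Nadir}) ⇒ (8/9)q_{Nadir} = 85/9, so q_{Nadir} = 10.625.
Then q_{Mesa} = 55/6 − (1/3)·10.625 = 5.625.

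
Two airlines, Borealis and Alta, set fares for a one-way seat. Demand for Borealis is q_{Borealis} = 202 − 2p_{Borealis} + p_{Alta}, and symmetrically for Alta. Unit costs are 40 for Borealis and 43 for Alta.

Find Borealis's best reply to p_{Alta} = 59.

85.25

Borealis's profit: π = (p_{Borealis} − 40)(202 − 2p_{Borealis} + p_{Alta}).
∂π/∂p_{Borealis} = 282 − 4p_{Borealis} + p_{Alta} = 0 ⇒ p_{Borealis} = 70.5 + 0.25p_{Alta}.
At p_{Alta} = 59: p_{Borealis} = 70.5 + 0.25·59 = 85.25.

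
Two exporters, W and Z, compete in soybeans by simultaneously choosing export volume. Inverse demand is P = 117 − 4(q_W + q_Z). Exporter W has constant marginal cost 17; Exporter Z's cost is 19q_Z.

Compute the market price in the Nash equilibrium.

Exporter W's profit: π = q_W(117 − 4(q_W + q_Z)) − 17q_W.
∂π/∂q_W = 100 − 8q_W − 4q_Z = 0, so q_W = 12.5 − 0.5q_Z.
By the same steps for Z: q_Z = 12.25 − 0.5q_W.
Plugging q_Z into W's best response: q_W = 12.5 − 0.5(12.25 − 0.5q_W) ⇒ 0.75q_W = 6.375, so q_W = 8.5.
Then q_Z = 12.25 − 0.5·8.5 = 8.
Equilibrium price: P = 117 − 4·16.5 = 51.

51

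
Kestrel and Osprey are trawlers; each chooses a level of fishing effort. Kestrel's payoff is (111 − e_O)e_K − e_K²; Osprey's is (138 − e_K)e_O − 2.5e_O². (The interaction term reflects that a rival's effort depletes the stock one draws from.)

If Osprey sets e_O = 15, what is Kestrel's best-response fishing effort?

48

Expanding Kestrel's payoff: 111e_K − e_Oe_K − e_K².
∂π/∂e_K = 111 − e_O − 2e_K = 0, so e_K = 55.5 − 0.5e_O.
At e_O = 15: e_K = 55.5 − 0.5·15 = 48.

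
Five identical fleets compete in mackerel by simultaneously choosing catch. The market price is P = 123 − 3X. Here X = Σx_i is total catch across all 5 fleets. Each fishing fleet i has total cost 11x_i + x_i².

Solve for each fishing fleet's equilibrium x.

A representative fishing fleet's profit is π_i = x_i(123 − 3X) − 11x_i − x_i², with X = x_i + Σ_{j≠i} x_j.
First-order condition: 112 − 8x_i − 3Σ_{j≠i} x_j = 0.
Imposing symmetry (x_j = x for all j) turns Σ_{j≠i} x_j into 4x, so 112 = 20x and x = 5.6.

5.6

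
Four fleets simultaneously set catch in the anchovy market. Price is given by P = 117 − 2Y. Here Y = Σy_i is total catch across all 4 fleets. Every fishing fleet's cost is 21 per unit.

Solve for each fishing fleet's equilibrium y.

9.6

A representative fishing fleet's profit is π_i = y_i(117 − 2Y) − 21y_i, with Y = y_i + Σ_{j≠i} y_j.
First-order condition: 96 − 4y_i − 2Σ_{j≠i} y_j = 0.
With identical fishing fleets, set every y_j = y: then 96 − 4y − 6y = 0, i.e. y = 96/10 = 9.6.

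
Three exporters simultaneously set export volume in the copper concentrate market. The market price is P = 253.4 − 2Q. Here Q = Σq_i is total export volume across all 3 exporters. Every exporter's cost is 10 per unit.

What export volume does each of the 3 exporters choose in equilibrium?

30.425

A representative exporter's profit is π_i = q_i(253.4 − 2Q) − 10q_i, with Q = q_i + Σ_{j≠i} q_j.
First-order condition: 243.4 − 4q_i − 2Σ_{j≠i} q_j = 0.
Imposing symmetry (q_j = q for all j) turns Σ_{j≠i} q_j into 2q, so 243.4 = 8q and q = 30.425.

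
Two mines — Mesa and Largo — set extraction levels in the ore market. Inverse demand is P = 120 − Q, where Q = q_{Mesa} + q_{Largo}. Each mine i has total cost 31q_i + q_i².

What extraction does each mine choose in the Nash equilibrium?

Mine Mesa's profit: π = q_{Mesa}(120 − (q_{Mesa} + q_{Largo})) − 31q_{Mesa} − q_{Mesa}².
∂π/∂q_{Mesa} = 89 − 4q_{Mesa} − q_{Largo} = 0, so q_{Mesa} = 22.25 − 0.25q_{Largo}.
The game is symmetric, so in equilibrium q_{Largo} = q_{Mesa}: the reaction function gives 1.25q_{Mesa} = 22.25, hence q_{Mesa} = 17.8.

17.8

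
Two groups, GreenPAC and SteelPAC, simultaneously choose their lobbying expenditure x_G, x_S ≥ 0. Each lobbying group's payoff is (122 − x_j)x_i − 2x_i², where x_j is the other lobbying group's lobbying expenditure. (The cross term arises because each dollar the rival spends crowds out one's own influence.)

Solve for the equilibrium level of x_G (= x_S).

24.4

GreenPAC's payoff is (122 − x_S)x_G − 2x_G².
∂π/∂x_G = 122 − x_S − 4x_G = 0, so x_G = 30.5 − 0.25x_S.
By symmetry x_S = x_G; substituting into the reaction function, 1.25x_G = 30.5 and x_G = 24.4.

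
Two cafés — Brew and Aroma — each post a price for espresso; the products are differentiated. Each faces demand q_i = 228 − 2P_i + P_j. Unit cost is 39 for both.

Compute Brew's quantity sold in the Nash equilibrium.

Brew's profit: π = (P_{Brew} − 39)(228 − 2P_{Brew} + P_{Aroma}).
∂π/∂P_{Brew} = 306 − 4P_{Brew} + P_{Aroma} = 0 ⇒ P_{Brew} = 76.5 + 0.25P_{Aroma}.
By symmetry P_{Aroma} = P_{Brew}; substituting into the reaction function, 0.75P_{Brew} = 76.5 and P_{Brew} = 102.
q_{Brew} = 228 − 2·102 + 102 = 126.

126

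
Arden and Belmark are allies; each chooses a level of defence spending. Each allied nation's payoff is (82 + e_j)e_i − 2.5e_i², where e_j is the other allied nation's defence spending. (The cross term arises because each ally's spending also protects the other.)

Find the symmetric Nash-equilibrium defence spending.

20.5

Arden's payoff is (82 + e_B)e_A − 2.5e_A².
∂π/∂e_A = 82 + e_B − 5e_A = 0, so e_A = 16.4 + 0.2e_B.
The game is symmetric, so in equilibrium e_B = e_A: the reaction function gives 0.8e_A = 16.4, hence e_A = 20.5.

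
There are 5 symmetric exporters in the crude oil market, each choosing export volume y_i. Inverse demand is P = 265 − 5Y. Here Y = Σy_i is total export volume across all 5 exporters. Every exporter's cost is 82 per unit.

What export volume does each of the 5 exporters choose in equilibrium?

A representative exporter's profit is π_i = y_i(265 − 5Y) − 82y_i, with Y = y_i + Σ_{j≠i} y_j.
First-order condition: 183 − 10y_i − 5Σ_{j≠i} y_j = 0.
In a symmetric equilibrium every exporter chooses the same y, so Σ_{j≠i} y_j = 4y. The condition becomes 183 − 30y = 0, giving y = 183/30 = 6.1.

6.1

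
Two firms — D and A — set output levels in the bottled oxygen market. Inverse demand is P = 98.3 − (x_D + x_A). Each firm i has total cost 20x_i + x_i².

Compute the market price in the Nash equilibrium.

66.98

Firm D's profit: π = x_D(98.3 − (x_D + x_A)) − 20x_D − x_D².
∂π/∂x_D = 78.3 − 4x_D − x_A = 0, so x_D = 19.575 − 0.25x_A.
Setting x_D = x_A in the reaction function: x_D = 19.575 − 0.25x_D, so x_D = 19.575 / 1.25 = 15.66.
Equilibrium price: P = 98.3 − 31.32 = 66.98.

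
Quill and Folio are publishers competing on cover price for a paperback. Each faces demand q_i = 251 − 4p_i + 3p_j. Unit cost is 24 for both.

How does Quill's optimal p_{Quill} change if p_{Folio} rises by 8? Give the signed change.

3

Quill's profit: π = (p_{Quill} − 24)(251 − 4p_{Quill} + 3p_{Folio}).
∂π/∂p_{Quill} = 347 − 8p_{Quill} + 3p_{Folio} = 0 ⇒ p_{Quill} = 43.375 + 0.375p_{Folio}.
The reaction-function slope is 0.375, so an 8-unit rise in p_{Folio} moves p_{Quill} by 0.375 × 8 = 3. Quill's best response rises — the actions are strategic complements.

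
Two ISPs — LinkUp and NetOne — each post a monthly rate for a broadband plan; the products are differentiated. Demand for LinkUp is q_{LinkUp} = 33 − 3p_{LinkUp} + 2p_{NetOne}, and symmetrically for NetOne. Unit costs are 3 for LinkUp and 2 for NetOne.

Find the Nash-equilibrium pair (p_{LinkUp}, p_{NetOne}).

10.3125, 9.9375

LinkUp's profit: π = (p_{LinkUp} − 3)(33 − 3p_{LinkUp} + 2p_{NetOne}).
∂π/∂p_{LinkUp} = 42 − 6p_{LinkUp} + 2p_{NetOne} = 0 ⇒ p_{LinkUp} = 7 + (1/3)p_{NetOne}.
Similarly p_{NetOne} = 6.5 + (1/3)p_{LinkUp}.
Substituting the second reaction function into the first: p_{LinkUp} = 7 + (1/3)(6.5 + (1/3)p_{LinkUp}), which gives (8/9)p_{LinkUp} = 55/6 ⇒ p_{LinkUp} = 10.3125.
Then p_{NetOne} = 6.5 + (1/3)·10.3125 = 9.9375.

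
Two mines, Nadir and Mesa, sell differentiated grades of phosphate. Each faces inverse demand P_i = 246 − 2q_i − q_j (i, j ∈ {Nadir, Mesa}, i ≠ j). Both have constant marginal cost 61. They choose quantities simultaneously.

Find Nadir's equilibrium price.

135

Mine Nadir's profit: π = q_{Nadir}(246 − 2q_{Nadir} − q_{Mesa}) − 61q_{Nadir}.
∂π/∂q_{Nadir} = 185 − 4q_{Nadir} − q_{Mesa} = 0 ⇒ q_{Nadir} = 46.25 − 0.25q_{Mesa}.
Setting q_{Nadir} = q_{Mesa} in the reaction function: q_{Nadir} = 46.25 − 0.25q_{Nadir}, so q_{Nadir} = 46.25 / 1.25 = 37.
P_{Nadir} = 246 − 2·37 − 37 = 135.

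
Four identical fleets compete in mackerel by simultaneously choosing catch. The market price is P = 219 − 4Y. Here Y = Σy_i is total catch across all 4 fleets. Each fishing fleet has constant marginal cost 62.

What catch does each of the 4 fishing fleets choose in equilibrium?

7.85

A representative fishing fleet's profit is π_i = y_i(219 − 4Y) − 62y_i, with Y = y_i + Σ_{j≠i} y_j.
First-order condition: 157 − 8y_i − 4Σ_{j≠i} y_j = 0.
With identical fishing fleets, set every y_j = y: then 157 − 8y − 12y = 0, i.e. y = 157/20 = 7.85.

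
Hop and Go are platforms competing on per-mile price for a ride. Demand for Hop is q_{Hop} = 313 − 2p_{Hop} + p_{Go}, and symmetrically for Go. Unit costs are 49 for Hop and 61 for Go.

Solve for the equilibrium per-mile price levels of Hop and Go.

138.6, 143.4

Hop's profit: π = (p_{Hop} − 49)(313 − 2p_{Hop} + p_{Go}).
∂π/∂p_{Hop} = 411 − 4p_{Hop} + p_{Go} = 0 ⇒ p_{Hop} = 102.75 + 0.25p_{Go}.
Similarly p_{Go} = 108.75 + 0.25p_{Hop}.
Plugging p_{Go} into Hop's best response: p_{Hop} = 102.75 + 0.25(108.75 + 0.25p_{Hop}) ⇒ 0.9375p_{Hop} = 129.9375, so p_{Hop} = 138.6.
Then p_{Go} = 108.75 + 0.25·138.6 = 143.4.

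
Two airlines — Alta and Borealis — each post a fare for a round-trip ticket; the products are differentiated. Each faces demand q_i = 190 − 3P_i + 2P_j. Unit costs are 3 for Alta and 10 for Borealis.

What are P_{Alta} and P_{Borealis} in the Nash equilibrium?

Alta's profit: π = (P_{Alta} − 3)(190 − 3P_{Alta} + 2P_{Borealis}).
∂π/∂P_{Alta} = 199 − 6P_{Alta} + 2P_{Borealis} = 0 ⇒ P_{Alta} = 199/6 + (1/3)P_{Borealis}.
Similarly P_{Borealis} = 110/3 + (1/3)P_{Alta}.
Plugging P_{Borealis} into Alta's best response: P_{Alta} = 199/6 + (1/3)(110/3 + (1/3)P_{Alta}) ⇒ (8/9)P_{Alta} = 817/18, so P_{Alta} = 51.0625.
Then P_{Borealis} = 110/3 + (1/3)·51.0625 = 53.6875.

51.0625, 53.6875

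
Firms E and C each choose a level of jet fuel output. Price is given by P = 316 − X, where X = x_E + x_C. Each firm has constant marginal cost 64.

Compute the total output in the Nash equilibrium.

168

Firm E's profit: π = x_E(316 − (x_E + x_C)) − 64x_E.
∂π/∂x_E = 252 − 2x_E − x_C = 0, so x_E = 126 − 0.5x_C.
By symmetry x_C = x_E; substituting into the reaction function, 1.5x_E = 126 and x_E = 84.
Total output: 84 + 84 = 168.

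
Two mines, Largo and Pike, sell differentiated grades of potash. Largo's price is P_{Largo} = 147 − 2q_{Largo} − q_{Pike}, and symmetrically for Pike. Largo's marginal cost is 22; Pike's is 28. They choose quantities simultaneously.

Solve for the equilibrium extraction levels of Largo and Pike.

Mine Largo's profit: π = q_{Largo}(147 − 2q_{Largo} − q_{Pike}) − 22q_{Largo}.
∂π/∂q_{Largo} = 125 − 4q_{Largo} − q_{Pike} = 0 ⇒ q_{Largo} = 31.25 − 0.25q_{Pike}.
Similarly q_{Pike} = 29.75 − 0.25q_{Largo}.
Substituting the second reaction function into the first: q_{Largo} = 31.25 − 0.25(29.75 − 0.25q_{Largo}), which gives 0.9375q_{Largo} = 23.8125 ⇒ q_{Largo} = 25.4.
Then q_{Pike} = 29.75 − 0.25·25.4 = 23.4.

25.4, 23.4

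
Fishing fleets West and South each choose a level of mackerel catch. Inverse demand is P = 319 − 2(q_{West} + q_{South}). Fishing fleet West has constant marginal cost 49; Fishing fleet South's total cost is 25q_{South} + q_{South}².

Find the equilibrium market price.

152.2

Fishing fleet West's profit: π = q_{West}(319 − 2(q_{West} + q_{South})) − 49q_{West}.
∂π/∂q_{West} = 270 − 4q_{West} − 2q_{South} = 0, so q_{West} = 67.5 − 0.5q_{South}.
For South: ∂π/∂q_{South} = 294 − 6q_{South} − 2q_{West} = 0 ⇒ q_{South} = 49 − (1/3)q_{West}.
Plugging q_{South} into West's best response: q_{West} = 67.5 − 0.5(49 − (1/3)q_{West}) ⇒ (5/6)q_{West} = 43, so q_{West} = 51.6.
Then q_{South} = 49 − (1/3)·51.6 = 31.8.
Equilibrium price: P = 319 − 2·83.4 = 152.2.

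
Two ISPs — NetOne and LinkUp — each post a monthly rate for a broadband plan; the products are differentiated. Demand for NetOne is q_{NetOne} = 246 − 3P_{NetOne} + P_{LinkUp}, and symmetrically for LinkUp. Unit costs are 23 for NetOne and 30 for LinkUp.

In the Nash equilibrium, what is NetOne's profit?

4945.08

NetOne's profit: π = (P_{NetOne} − 23)(246 − 3P_{NetOne} + P_{LinkUp}).
∂π/∂P_{NetOne} = 315 − 6P_{NetOne} + P_{LinkUp} = 0 ⇒ P_{NetOne} = 52.5 + (1/6)P_{LinkUp}.
Similarly P_{LinkUp} = 56 + (1/6)P_{NetOne}.
Solving the two reaction functions simultaneously: (1 − (1/6)(1/6))P_{NetOne} = 52.5 + (1/6)·56, so (35/36)P_{NetOne} = 371/6 and P_{NetOne} = 63.6.
Then P_{LinkUp} = 56 + (1/6)·63.6 = 66.6.
q_{NetOne} = 246 − 3·63.6 + 66.6 = 121.8.
Profit = (63.6 − 23)·121.8 = 4945.08.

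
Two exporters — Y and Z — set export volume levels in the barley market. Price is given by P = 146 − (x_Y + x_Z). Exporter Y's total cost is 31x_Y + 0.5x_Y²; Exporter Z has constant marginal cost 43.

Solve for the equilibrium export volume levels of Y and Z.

Exporter Y's profit: π = x_Y(146 − (x_Y + x_Z)) − 31x_Y − 0.5x_Y².
∂π/∂x_Y = 115 − 3x_Y − x_Z = 0, so x_Y = 115/3 − (1/3)x_Z.
For Z: ∂π/∂x_Z = 103 − 2x_Z − x_Y = 0 ⇒ x_Z = 51.5 − 0.5x_Y.
Substituting the second reaction function into the first: x_Y = 115/3 − (1/3)(51.5 − 0.5x_Y), which gives (5/6)x_Y = 127/6 ⇒ x_Y = 25.4.
Then x_Z = 51.5 − 0.5·25.4 = 38.8.

25.4, 38.8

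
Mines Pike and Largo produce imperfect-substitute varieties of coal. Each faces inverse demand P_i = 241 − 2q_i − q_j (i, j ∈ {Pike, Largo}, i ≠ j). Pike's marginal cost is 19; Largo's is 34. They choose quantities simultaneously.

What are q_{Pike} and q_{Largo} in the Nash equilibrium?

Mine Pike's profit: π = q_{Pike}(241 − 2q_{Pike} − q_{Largo}) − 19q_{Pike}.
∂π/∂q_{Pike} = 222 − 4q_{Pike} − q_{Largo} = 0 ⇒ q_{Pike} = 55.5 − 0.25q_{Largo}.
Similarly q_{Largo} = 51.75 − 0.25q_{Pike}.
Substituting the second reaction function into the first: q_{Pike} = 55.5 − 0.25(51.75 − 0.25q_{Pike}), which gives 0.9375q_{Pike} = 42.5625 ⇒ q_{Pike} = 45.4.
Then q_{Largo} = 51.75 − 0.25·45.4 = 40.4.

45.4, 40.4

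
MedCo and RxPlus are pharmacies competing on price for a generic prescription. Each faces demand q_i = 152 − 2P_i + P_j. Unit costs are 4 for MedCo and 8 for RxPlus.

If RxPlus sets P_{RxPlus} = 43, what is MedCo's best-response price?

50.75

MedCo's profit: π = (P_{MedCo} − 4)(152 − 2P_{MedCo} + P_{RxPlus}).
∂π/∂P_{MedCo} = 160 − 4P_{MedCo} + P_{RxPlus} = 0 ⇒ P_{MedCo} = 40 + 0.25P_{RxPlus}.
At P_{RxPlus} = 43: P_{MedCo} = 40 + 0.25·43 = 50.75.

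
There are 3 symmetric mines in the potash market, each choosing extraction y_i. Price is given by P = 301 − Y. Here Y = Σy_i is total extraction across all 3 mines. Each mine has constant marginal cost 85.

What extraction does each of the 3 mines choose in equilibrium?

54

A representative mine's profit is π_i = y_i(301 − Y) − 85y_i, with Y = y_i + Σ_{j≠i} y_j.
First-order condition: 216 − 2y_i − Σ_{j≠i} y_j = 0.
With identical mines, set every y_j = y: then 216 − 2y − 2y = 0, i.e. y = 216/4 = 54.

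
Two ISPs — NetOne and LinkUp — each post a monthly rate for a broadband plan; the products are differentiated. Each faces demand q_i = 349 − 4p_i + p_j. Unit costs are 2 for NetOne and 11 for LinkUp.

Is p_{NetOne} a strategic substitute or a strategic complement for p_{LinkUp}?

strategic complements

NetOne's profit: π = (p_{NetOne} − 2)(349 − 4p_{NetOne} + p_{LinkUp}).
∂π/∂p_{NetOne} = 357 − 8p_{NetOne} + p_{LinkUp} = 0 ⇒ p_{NetOne} = 44.625 + 0.125p_{LinkUp}.
The best-response slope dp_{NetOne}/dp_{LinkUp} = 0.125 > 0: the reaction function is upward-sloping, so the choices are strategic complements.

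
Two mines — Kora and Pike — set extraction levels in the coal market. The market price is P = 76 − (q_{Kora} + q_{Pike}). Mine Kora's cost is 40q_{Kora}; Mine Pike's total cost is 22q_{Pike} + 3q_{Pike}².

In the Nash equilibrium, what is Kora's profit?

243.36

Mine Kora's profit: π = q_{Kora}(76 − (q_{Kora} + q_{Pike})) − 40q_{Kora}.
∂π/∂q_{Kora} = 36 − 2q_{Kora} − q_{Pike} = 0, so q_{Kora} = 18 − 0.5q_{Pike}.
For Pike: ∂π/∂q_{Pike} = 54 − 8q_{Pike} − q_{Kora} = 0 ⇒ q_{Pike} = 6.75 − 0.125q_{Kora}.
Substituting the second reaction function into the first: q_{Kora} = 18 − 0.5(6.75 − 0.125q_{Kora}), which gives 0.9375q_{Kora} = 14.625 ⇒ q_{Kora} = 15.6.
Then q_{Pike} = 6.75 − 0.125·15.6 = 4.8.
Price P = 76 − 20.4 = 55.6.
Kora's profit: (55.6 − 40)·15.6 = 243.36.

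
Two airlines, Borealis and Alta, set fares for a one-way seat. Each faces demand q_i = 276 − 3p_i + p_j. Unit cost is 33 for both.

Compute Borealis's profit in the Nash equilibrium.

Borealis's profit: π = (p_{Borealis} − 33)(276 − 3p_{Borealis} + p_{Alta}).
∂π/∂p_{Borealis} = 375 − 6p_{Borealis} + p_{Alta} = 0 ⇒ p_{Borealis} = 62.5 + (1/6)p_{Alta}.
By symmetry p_{Alta} = p_{Borealis}; substituting into the reaction function, (5/6)p_{Borealis} = 62.5 and p_{Borealis} = 75.
q_{Borealis} = 276 − 3·75 + 75 = 126.
Profit = (75 − 33)·126 = 5292.

5292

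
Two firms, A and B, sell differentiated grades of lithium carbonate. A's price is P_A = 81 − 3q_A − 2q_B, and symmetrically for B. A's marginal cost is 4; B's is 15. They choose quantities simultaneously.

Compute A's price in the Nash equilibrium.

34.9375

Firm A's profit: π = q_A(81 − 3q_A − 2q_B) − 4q_A.
∂π/∂q_A = 77 − 6q_A − 2q_B = 0 ⇒ q_A = 77/6 − (1/3)q_B.
Similarly q_B = 11 − (1/3)q_A.
Substituting the second reaction function into the first: q_A = 77/6 − (1/3)(11 − (1/3)q_A), which gives (8/9)q_A = 55/6 ⇒ q_A = 10.3125.
Then q_B = 11 − (1/3)·10.3125 = 7.5625.
P_A = 81 − 3·10.3125 − 2·7.5625 = 34.9375.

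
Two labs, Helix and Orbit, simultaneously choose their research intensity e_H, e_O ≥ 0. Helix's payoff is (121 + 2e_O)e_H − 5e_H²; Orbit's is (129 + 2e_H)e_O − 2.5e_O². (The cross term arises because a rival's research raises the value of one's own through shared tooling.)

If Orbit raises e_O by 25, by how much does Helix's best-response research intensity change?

Expanding Helix's payoff: 121e_H + 2e_Oe_H − 5e_H².
∂π/∂e_H = 121 + 2e_O − 10e_H = 0, so e_H = 12.1 + 0.2e_O.
The reaction-function slope is 0.2, so a 25-unit rise in e_O moves e_H by 0.2 × 25 = 5. Helix's best response rises — the actions are strategic complements.

5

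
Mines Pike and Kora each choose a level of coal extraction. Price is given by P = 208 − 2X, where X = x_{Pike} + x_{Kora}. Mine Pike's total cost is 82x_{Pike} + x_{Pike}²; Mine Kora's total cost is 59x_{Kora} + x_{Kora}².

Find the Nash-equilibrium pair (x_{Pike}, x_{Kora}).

Mine Pike's profit: π = x_{Pike}(208 − 2(x_{Pike} + x_{Kora})) − 82x_{Pike} − x_{Pike}².
∂π/∂x_{Pike} = 126 − 6x_{Pike} − 2x_{Kora} = 0, so x_{Pike} = 21 − (1/3)x_{Kora}.
By the same steps for Kora: x_{Kora} = 149/6 − (1/3)x_{Pike}.
Solving the two reaction functions simultaneously: (1 − (−1/3)(−1/3))x_{Pike} = 21 − (1/3)·(149/6), so (8/9)x_{Pike} = 229/18 and x_{Pike} = 14.3125.
Then x_{Kora} = 149/6 − (1/3)·14.3125 = 20.0625.

14.3125, 20.0625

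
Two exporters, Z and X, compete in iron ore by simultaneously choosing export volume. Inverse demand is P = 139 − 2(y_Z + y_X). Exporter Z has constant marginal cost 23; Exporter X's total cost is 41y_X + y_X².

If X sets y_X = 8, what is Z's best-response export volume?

25

Exporter Z's profit: π = y_Z(139 − 2(y_Z + y_X)) − 23y_Z.
∂π/∂y_Z = 116 − 4y_Z − 2y_X = 0, so y_Z = 29 − 0.5y_X.
At y_X = 8: y_Z = 29 − 0.5·8 = 25.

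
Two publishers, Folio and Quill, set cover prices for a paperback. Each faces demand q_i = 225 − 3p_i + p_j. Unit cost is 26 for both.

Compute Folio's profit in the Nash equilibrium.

3591.48

Folio's profit: π = (p_{Folio} − 26)(225 − 3p_{Folio} + p_{Quill}).
∂π/∂p_{Folio} = 303 − 6p_{Folio} + p_{Quill} = 0 ⇒ p_{Folio} = 50.5 + (1/6)p_{Quill}.
By symmetry p_{Quill} = p_{Folio}; substituting into the reaction function, (5/6)p_{Folio} = 50.5 and p_{Folio} = 60.6.
q_{Folio} = 225 − 3·60.6 + 60.6 = 103.8.
Profit = (60.6 − 26)·103.8 = 3591.48.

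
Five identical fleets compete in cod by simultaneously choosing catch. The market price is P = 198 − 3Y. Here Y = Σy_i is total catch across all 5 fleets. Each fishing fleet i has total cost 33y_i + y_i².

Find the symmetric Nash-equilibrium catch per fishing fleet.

A representative fishing fleet's profit is π_i = y_i(198 − 3Y) − 33y_i − y_i², with Y = y_i + Σ_{j≠i} y_j.
First-order condition: 165 − 8y_i − 3Σ_{j≠i} y_j = 0.
In a symmetric equilibrium every fishing fleet chooses the same y, so Σ_{j≠i} y_j = 4y. The condition becomes 165 − 20y = 0, giving y = 165/20 = 8.25.

8.25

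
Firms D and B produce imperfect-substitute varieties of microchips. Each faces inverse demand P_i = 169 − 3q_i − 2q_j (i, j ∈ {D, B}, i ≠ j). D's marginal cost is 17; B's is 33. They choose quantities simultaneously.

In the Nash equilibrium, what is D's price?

Firm D's profit: π = q_D(169 − 3q_D − 2q_B) − 17q_D.
∂π/∂q_D = 152 − 6q_D − 2q_B = 0 ⇒ q_D = 76/3 − (1/3)q_B.
Similarly q_B = 68/3 − (1/3)q_D.
Substituting the second reaction function into the first: q_D = 76/3 − (1/3)(68/3 − (1/3)q_D), which gives (8/9)q_D = 160/9 ⇒ q_D = 20.
Then q_B = 68/3 − (1/3)·20 = 16.
P_D = 169 − 3·20 − 2·16 = 77.

77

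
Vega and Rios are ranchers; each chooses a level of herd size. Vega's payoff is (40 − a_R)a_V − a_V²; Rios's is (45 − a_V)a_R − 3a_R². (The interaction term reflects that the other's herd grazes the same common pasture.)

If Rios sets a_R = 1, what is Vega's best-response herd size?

Expanding Vega's payoff: 40a_V − a_Ra_V − a_V².
∂π/∂a_V = 40 − a_R − 2a_V = 0, so a_V = 20 − 0.5a_R.
At a_R = 1: a_V = 20 − 0.5·1 = 19.5.

19.5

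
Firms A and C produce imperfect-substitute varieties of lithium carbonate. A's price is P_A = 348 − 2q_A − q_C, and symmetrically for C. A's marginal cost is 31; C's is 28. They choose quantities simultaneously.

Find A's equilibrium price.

Firm A's profit: π = q_A(348 − 2q_A − q_C) − 31q_A.
∂π/∂q_A = 317 − 4q_A − q_C = 0 ⇒ q_A = 79.25 − 0.25q_C.
Similarly q_C = 80 − 0.25q_A.
Plugging q_C into A's best response: q_A = 79.25 − 0.25(80 − 0.25q_A) ⇒ 0.9375q_A = 59.25, so q_A = 63.2.
Then q_C = 80 − 0.25·63.2 = 64.2.
P_A = 348 − 2·63.2 − 64.2 = 157.4.

157.4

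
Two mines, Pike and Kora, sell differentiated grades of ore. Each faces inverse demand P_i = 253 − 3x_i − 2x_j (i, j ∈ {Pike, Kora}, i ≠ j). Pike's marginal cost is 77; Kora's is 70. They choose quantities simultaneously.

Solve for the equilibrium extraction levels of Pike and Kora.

Mine Pike's profit: π = x_{Pike}(253 − 3x_{Pike} − 2x_{Kora}) − 77x_{Pike}.
∂π/∂x_{Pike} = 176 − 6x_{Pike} − 2x_{Kora} = 0 ⇒ x_{Pike} = 88/3 − (1/3)x_{Kora}.
Similarly x_{Kora} = 30.5 − (1/3)x_{Pike}.
Substituting the second reaction function into the first: x_{Pike} = 88/3 − (1/3)(30.5 − (1/3)x_{Pike}), which gives (8/9)x_{Pike} = 115/6 ⇒ x_{Pike} = 21.5625.
Then x_{Kora} = 30.5 − (1/3)·21.5625 = 23.3125.

21.5625, 23.3125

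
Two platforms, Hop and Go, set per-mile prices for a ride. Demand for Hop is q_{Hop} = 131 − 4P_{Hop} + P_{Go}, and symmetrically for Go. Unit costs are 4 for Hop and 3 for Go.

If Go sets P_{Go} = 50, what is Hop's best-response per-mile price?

24.625

Hop's profit: π = (P_{Hop} − 4)(131 − 4P_{Hop} + P_{Go}).
∂π/∂P_{Hop} = 147 − 8P_{Hop} + P_{Go} = 0 ⇒ P_{Hop} = 18.375 + 0.125P_{Go}.
At P_{Go} = 50: P_{Hop} = 18.375 + 0.125·50 = 24.625.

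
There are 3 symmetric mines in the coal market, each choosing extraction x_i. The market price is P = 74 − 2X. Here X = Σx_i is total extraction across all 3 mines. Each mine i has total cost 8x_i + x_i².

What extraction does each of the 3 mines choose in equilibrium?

6.6

A representative mine's profit is π_i = x_i(74 − 2X) − 8x_i − x_i², with X = x_i + Σ_{j≠i} x_j.
First-order condition: 66 − 6x_i − 2Σ_{j≠i} x_j = 0.
With identical mines, set every x_j = x: then 66 − 6x − 4x = 0, i.e. x = 66/10 = 6.6.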